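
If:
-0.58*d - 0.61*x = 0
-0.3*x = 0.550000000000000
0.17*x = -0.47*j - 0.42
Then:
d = 1.93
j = -0.23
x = -1.83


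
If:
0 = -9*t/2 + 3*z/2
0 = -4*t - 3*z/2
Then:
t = 0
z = 0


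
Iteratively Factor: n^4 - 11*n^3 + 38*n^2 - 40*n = (n - 5)*(n^3 - 6*n^2 + 8*n) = (n - 5)*(n - 4)*(n^2 - 2*n) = n*(n - 5)*(n - 4)*(n - 2)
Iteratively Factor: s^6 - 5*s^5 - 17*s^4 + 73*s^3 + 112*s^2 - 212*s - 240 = (s - 4)*(s^5 - s^4 - 21*s^3 - 11*s^2 + 68*s + 60) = (s - 4)*(s - 2)*(s^4 + s^3 - 19*s^2 - 49*s - 30) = (s - 4)*(s - 2)*(s + 3)*(s^3 - 2*s^2 - 13*s - 10) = (s - 4)*(s - 2)*(s + 2)*(s + 3)*(s^2 - 4*s - 5) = (s - 4)*(s - 2)*(s + 1)*(s + 2)*(s + 3)*(s - 5)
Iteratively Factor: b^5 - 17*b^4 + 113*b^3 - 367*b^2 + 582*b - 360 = (b - 3)*(b^4 - 14*b^3 + 71*b^2 - 154*b + 120) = (b - 5)*(b - 3)*(b^3 - 9*b^2 + 26*b - 24) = (b - 5)*(b - 4)*(b - 3)*(b^2 - 5*b + 6) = (b - 5)*(b - 4)*(b - 3)*(b - 2)*(b - 3)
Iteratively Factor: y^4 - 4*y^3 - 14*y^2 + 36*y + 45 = (y + 3)*(y^3 - 7*y^2 + 7*y + 15) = (y + 1)*(y + 3)*(y^2 - 8*y + 15) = (y - 5)*(y + 1)*(y + 3)*(y - 3)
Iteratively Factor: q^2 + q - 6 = (q - 2)*(q + 3)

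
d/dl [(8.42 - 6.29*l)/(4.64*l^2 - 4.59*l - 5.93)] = (29.1856*l^2 - 78.1376*l + 75.9475)/(21.5296*l^4 - 42.5952*l^3 - 33.9623*l^2 + 54.4374*l + 35.1649)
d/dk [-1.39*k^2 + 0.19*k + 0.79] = 0.19 - 2.78*k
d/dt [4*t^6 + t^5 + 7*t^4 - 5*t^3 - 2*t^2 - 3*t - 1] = 24*t^5 + 5*t^4 + 28*t^3 - 15*t^2 - 4*t - 3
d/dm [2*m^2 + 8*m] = 4*m + 8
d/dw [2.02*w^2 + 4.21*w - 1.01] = 4.04*w + 4.21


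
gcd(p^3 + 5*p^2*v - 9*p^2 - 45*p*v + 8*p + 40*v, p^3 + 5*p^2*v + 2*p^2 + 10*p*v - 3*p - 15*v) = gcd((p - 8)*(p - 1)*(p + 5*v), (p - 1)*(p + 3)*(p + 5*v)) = p^2 + 5*p*v - p - 5*v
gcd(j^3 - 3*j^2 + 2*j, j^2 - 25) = 1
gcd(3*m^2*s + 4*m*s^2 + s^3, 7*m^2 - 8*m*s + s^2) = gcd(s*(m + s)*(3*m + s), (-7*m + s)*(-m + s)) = 1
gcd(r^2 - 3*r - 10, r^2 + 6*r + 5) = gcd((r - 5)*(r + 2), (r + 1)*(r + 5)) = 1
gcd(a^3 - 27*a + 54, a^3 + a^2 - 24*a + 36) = a^2 + 3*a - 18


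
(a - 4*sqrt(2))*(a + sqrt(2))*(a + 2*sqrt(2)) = a^3 - sqrt(2)*a^2 - 20*a - 16*sqrt(2)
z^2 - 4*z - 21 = (z - 7)*(z + 3)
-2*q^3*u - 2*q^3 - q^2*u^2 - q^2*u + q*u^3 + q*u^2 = (-2*q + u)*(q + u)*(q*u + q)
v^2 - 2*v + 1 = (v - 1)^2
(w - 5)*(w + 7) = w^2 + 2*w - 35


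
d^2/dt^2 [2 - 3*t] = 0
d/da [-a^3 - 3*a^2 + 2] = 3*a*(-a - 2)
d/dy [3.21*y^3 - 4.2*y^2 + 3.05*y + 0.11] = 9.63*y^2 - 8.4*y + 3.05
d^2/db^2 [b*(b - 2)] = 2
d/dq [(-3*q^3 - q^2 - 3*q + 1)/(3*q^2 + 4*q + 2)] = (-9*q^4 - 24*q^3 - 13*q^2 - 10*q - 10)/(9*q^4 + 24*q^3 + 28*q^2 + 16*q + 4)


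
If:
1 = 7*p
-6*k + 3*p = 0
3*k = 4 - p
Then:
No Solution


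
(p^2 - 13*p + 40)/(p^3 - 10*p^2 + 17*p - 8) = (p - 5)/(p^2 - 2*p + 1)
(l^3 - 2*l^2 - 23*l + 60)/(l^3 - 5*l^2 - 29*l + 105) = (l - 4)/(l - 7)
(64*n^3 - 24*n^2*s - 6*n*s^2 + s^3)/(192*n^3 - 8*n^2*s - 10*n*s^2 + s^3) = (-2*n + s)/(-6*n + s)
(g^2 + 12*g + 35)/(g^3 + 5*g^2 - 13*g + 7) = (g + 5)/(g^2 - 2*g + 1)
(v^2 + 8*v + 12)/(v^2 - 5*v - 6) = (v^2 + 8*v + 12)/(v^2 - 5*v - 6)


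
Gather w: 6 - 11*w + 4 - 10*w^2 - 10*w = -10*w^2 - 21*w + 10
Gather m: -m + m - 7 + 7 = 0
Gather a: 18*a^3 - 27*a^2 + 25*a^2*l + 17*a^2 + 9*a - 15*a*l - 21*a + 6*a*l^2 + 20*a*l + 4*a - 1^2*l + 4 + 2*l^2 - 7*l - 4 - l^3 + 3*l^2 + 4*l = 18*a^3 + a^2*(25*l - 10) + a*(6*l^2 + 5*l - 8) - l^3 + 5*l^2 - 4*l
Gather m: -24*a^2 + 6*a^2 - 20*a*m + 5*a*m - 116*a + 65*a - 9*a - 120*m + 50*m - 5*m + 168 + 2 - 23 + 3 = -18*a^2 - 60*a + m*(-15*a - 75) + 150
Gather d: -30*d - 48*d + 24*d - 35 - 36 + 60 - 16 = -54*d - 27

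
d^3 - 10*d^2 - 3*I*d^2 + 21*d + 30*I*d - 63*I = (d - 7)*(d - 3)*(d - 3*I)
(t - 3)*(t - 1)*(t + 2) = t^3 - 2*t^2 - 5*t + 6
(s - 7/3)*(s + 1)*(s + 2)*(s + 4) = s^4 + 14*s^3/3 - 7*s^2/3 - 74*s/3 - 56/3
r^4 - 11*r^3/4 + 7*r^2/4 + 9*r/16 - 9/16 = (r - 3/2)*(r - 1)*(r - 3/4)*(r + 1/2)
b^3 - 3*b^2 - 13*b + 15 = (b - 5)*(b - 1)*(b + 3)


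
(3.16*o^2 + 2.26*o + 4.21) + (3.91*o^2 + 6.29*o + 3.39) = 7.07*o^2 + 8.55*o + 7.6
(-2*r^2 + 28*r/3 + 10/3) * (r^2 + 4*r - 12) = -2*r^4 + 4*r^3/3 + 194*r^2/3 - 296*r/3 - 40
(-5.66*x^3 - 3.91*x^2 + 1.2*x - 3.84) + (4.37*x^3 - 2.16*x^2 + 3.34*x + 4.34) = -1.29*x^3 - 6.07*x^2 + 4.54*x + 0.5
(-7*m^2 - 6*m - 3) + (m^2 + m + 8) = -6*m^2 - 5*m + 5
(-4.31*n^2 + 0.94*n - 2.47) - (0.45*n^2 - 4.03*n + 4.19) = -4.76*n^2 + 4.97*n - 6.66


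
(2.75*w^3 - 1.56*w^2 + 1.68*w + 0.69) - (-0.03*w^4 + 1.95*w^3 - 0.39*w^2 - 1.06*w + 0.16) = 0.03*w^4 + 0.8*w^3 - 1.17*w^2 + 2.74*w + 0.53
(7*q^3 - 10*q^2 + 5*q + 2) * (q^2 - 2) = 7*q^5 - 10*q^4 - 9*q^3 + 22*q^2 - 10*q - 4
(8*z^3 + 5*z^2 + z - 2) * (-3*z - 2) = -24*z^4 - 31*z^3 - 13*z^2 + 4*z + 4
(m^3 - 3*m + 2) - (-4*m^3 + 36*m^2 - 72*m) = 5*m^3 - 36*m^2 + 69*m + 2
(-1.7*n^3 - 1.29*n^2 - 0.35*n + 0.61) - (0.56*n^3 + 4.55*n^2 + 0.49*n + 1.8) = -2.26*n^3 - 5.84*n^2 - 0.84*n - 1.19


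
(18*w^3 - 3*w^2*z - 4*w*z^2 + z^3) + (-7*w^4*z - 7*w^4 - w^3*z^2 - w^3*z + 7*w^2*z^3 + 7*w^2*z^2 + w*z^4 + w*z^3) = -7*w^4*z - 7*w^4 - w^3*z^2 - w^3*z + 18*w^3 + 7*w^2*z^3 + 7*w^2*z^2 - 3*w^2*z + w*z^4 + w*z^3 - 4*w*z^2 + z^3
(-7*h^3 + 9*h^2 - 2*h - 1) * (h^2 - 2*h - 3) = -7*h^5 + 23*h^4 + h^3 - 24*h^2 + 8*h + 3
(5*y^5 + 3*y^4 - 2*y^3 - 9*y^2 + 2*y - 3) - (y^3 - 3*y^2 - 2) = 5*y^5 + 3*y^4 - 3*y^3 - 6*y^2 + 2*y - 1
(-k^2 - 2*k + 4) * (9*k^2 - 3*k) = -9*k^4 - 15*k^3 + 42*k^2 - 12*k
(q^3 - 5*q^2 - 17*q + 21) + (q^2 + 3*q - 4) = q^3 - 4*q^2 - 14*q + 17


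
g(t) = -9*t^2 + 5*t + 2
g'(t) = 5 - 18*t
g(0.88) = -0.57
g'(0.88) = -10.84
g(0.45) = 2.43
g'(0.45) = -3.10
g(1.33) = -7.27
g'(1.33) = -18.94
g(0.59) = 1.82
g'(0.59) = -5.62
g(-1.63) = -30.06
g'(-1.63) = 34.34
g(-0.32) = -0.52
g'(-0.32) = 10.76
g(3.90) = -115.39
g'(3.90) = -65.20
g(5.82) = -273.75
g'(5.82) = -99.76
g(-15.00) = -2098.00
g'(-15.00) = 275.00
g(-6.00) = -352.00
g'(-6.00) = 113.00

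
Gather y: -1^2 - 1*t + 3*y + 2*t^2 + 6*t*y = 2*t^2 - t + y*(6*t + 3) - 1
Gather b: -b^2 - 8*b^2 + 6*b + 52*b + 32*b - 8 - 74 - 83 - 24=-9*b^2 + 90*b - 189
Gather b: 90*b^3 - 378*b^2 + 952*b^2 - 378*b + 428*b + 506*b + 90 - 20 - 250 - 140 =90*b^3 + 574*b^2 + 556*b - 320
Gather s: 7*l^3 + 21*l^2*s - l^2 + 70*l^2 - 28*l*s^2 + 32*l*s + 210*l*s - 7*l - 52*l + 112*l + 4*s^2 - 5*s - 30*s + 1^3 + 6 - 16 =7*l^3 + 69*l^2 + 53*l + s^2*(4 - 28*l) + s*(21*l^2 + 242*l - 35) - 9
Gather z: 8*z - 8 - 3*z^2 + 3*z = -3*z^2 + 11*z - 8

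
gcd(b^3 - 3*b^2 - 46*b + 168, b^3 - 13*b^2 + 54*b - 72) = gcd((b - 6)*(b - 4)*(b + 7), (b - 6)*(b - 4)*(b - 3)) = b^2 - 10*b + 24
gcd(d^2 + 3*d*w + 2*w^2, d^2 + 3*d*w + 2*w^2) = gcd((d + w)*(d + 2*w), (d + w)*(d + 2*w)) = d^2 + 3*d*w + 2*w^2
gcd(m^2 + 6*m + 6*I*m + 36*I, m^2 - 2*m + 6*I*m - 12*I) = m + 6*I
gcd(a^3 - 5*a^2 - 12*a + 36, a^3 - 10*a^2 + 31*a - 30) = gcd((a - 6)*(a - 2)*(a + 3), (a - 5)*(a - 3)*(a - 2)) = a - 2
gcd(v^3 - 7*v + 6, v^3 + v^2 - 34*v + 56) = v - 2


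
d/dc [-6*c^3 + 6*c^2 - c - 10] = -18*c^2 + 12*c - 1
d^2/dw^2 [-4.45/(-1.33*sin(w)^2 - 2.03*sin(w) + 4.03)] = (-31.48642*sin(w)^4 - 36.043665*sin(w)^3 - 66.514595*sin(w)^2 + 35.682325*sin(w) + 84.37912)/(1.33*sin(w)^2 + 2.03*sin(w) - 4.03)^3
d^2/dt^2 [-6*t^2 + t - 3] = -12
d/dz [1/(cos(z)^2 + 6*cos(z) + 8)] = 2*(cos(z) + 3)*sin(z)/(cos(z)^2 + 6*cos(z) + 8)^2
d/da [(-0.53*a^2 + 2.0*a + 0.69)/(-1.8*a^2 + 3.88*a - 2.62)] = (1.5436*a^2 + 5.2612*a - 7.9172)/(3.24*a^4 - 13.968*a^3 + 24.4864*a^2 - 20.3312*a + 6.8644)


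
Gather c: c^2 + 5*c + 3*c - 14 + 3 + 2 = c^2 + 8*c - 9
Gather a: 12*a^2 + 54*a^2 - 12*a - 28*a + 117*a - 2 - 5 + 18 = 66*a^2 + 77*a + 11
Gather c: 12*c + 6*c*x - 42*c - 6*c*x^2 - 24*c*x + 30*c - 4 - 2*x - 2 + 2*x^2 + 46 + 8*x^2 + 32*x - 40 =c*(-6*x^2 - 18*x) + 10*x^2 + 30*x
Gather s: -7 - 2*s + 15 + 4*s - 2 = 2*s + 6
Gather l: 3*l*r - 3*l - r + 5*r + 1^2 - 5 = l*(3*r - 3) + 4*r - 4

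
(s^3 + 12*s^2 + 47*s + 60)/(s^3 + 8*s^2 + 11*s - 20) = (s + 3)/(s - 1)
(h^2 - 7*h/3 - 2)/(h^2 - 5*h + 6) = (h + 2/3)/(h - 2)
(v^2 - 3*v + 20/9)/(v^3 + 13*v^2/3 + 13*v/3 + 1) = (9*v^2 - 27*v + 20)/(3*(3*v^3 + 13*v^2 + 13*v + 3))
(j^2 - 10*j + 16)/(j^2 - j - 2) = (j - 8)/(j + 1)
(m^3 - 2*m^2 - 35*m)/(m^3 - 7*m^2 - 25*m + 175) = m/(m - 5)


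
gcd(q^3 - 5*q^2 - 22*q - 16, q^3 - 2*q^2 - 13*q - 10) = q^2 + 3*q + 2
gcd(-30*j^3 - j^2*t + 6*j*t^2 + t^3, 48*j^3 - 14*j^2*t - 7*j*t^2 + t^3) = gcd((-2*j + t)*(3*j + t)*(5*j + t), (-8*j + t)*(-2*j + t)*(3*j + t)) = -6*j^2 + j*t + t^2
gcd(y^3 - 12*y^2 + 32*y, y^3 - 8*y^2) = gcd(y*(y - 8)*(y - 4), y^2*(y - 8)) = y^2 - 8*y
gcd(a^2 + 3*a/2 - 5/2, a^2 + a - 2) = a - 1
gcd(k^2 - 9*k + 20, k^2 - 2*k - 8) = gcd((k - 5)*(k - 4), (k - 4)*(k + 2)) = k - 4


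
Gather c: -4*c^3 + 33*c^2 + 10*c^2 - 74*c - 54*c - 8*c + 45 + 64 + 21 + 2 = -4*c^3 + 43*c^2 - 136*c + 132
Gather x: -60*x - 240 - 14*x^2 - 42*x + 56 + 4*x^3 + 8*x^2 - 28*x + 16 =4*x^3 - 6*x^2 - 130*x - 168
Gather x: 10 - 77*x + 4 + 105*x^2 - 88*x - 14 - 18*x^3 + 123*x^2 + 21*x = -18*x^3 + 228*x^2 - 144*x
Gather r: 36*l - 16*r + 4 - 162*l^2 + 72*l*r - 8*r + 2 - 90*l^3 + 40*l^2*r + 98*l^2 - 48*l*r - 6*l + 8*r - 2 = -90*l^3 - 64*l^2 + 30*l + r*(40*l^2 + 24*l - 16) + 4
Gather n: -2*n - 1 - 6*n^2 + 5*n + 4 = -6*n^2 + 3*n + 3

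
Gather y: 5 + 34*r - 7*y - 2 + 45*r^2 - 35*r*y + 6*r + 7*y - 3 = 45*r^2 - 35*r*y + 40*r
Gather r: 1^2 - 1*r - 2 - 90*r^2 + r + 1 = -90*r^2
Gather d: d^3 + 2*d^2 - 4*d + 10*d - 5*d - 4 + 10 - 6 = d^3 + 2*d^2 + d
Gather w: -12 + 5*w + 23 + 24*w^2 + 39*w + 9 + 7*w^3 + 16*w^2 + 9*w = 7*w^3 + 40*w^2 + 53*w + 20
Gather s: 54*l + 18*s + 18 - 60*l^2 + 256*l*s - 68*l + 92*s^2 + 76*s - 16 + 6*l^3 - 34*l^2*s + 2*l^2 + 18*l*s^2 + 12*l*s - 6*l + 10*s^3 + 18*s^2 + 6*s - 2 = 6*l^3 - 58*l^2 - 20*l + 10*s^3 + s^2*(18*l + 110) + s*(-34*l^2 + 268*l + 100)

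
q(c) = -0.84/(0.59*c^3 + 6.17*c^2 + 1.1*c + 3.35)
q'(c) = -0.84*(-1.77*c^2 - 12.34*c - 1.1)/(0.59*c^3 + 6.17*c^2 + 1.1*c + 3.35)^2 = (1.4868*c^2 + 10.3656*c + 0.924)/(0.59*c^3 + 6.17*c^2 + 1.1*c + 3.35)^2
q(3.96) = -0.01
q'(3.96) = 0.00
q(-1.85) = -0.04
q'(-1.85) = -0.04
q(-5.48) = -0.01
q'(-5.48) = -0.00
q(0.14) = -0.23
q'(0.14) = 0.18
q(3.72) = -0.01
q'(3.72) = 0.00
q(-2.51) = -0.03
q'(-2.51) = -0.02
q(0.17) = -0.23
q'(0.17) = 0.20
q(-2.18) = -0.03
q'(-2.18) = -0.03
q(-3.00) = -0.02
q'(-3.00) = -0.01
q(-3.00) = -0.02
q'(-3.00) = -0.01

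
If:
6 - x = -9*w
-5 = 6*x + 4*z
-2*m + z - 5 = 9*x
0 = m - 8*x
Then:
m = -100/53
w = -661/954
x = -25/106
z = -95/106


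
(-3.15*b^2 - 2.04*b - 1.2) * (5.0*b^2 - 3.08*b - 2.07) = -15.75*b^4 - 0.497999999999999*b^3 + 6.8037*b^2 + 7.9188*b + 2.484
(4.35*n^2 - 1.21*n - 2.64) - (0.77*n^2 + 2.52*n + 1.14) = 3.58*n^2 - 3.73*n - 3.78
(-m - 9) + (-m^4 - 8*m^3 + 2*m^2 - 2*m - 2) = -m^4 - 8*m^3 + 2*m^2 - 3*m - 11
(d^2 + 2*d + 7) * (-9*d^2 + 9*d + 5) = -9*d^4 - 9*d^3 - 40*d^2 + 73*d + 35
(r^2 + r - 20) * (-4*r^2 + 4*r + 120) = -4*r^4 + 204*r^2 + 40*r - 2400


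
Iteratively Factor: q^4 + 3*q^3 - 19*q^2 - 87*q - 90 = (q - 5)*(q^3 + 8*q^2 + 21*q + 18) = (q - 5)*(q + 3)*(q^2 + 5*q + 6) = (q - 5)*(q + 3)^2*(q + 2)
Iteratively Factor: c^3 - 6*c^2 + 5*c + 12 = (c + 1)*(c^2 - 7*c + 12) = (c - 3)*(c + 1)*(c - 4)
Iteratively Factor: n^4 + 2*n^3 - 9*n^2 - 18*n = (n + 2)*(n^3 - 9*n) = (n - 3)*(n + 2)*(n^2 + 3*n) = n*(n - 3)*(n + 2)*(n + 3)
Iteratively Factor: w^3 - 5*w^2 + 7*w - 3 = (w - 1)*(w^2 - 4*w + 3) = (w - 3)*(w - 1)*(w - 1)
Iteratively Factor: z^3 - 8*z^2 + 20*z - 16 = (z - 2)*(z^2 - 6*z + 8) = (z - 4)*(z - 2)*(z - 2)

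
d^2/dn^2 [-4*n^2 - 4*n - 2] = -8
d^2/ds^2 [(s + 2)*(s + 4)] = 2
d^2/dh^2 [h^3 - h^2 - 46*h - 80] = 6*h - 2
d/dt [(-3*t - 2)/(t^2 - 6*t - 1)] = (3*t^2 + 4*t - 9)/(t^4 - 12*t^3 + 34*t^2 + 12*t + 1)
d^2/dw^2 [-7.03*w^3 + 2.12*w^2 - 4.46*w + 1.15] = 4.24 - 42.18*w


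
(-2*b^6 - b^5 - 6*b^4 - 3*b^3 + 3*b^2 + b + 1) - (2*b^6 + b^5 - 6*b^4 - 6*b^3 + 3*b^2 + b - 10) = -4*b^6 - 2*b^5 + 3*b^3 + 11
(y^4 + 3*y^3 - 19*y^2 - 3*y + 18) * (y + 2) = y^5 + 5*y^4 - 13*y^3 - 41*y^2 + 12*y + 36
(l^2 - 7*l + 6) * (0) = 0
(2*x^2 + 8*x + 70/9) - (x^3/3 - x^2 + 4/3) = -x^3/3 + 3*x^2 + 8*x + 58/9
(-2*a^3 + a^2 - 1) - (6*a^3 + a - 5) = -8*a^3 + a^2 - a + 4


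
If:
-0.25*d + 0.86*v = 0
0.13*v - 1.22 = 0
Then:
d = 32.28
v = 9.38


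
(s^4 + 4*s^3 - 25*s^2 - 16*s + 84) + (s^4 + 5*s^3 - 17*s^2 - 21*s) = 2*s^4 + 9*s^3 - 42*s^2 - 37*s + 84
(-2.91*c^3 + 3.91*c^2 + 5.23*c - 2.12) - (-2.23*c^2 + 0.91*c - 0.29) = -2.91*c^3 + 6.14*c^2 + 4.32*c - 1.83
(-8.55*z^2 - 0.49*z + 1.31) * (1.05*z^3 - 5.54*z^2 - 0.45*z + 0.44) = -8.9775*z^5 + 46.8525*z^4 + 7.9376*z^3 - 10.7989*z^2 - 0.8051*z + 0.5764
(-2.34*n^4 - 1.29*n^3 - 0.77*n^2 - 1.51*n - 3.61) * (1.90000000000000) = -4.446*n^4 - 2.451*n^3 - 1.463*n^2 - 2.869*n - 6.859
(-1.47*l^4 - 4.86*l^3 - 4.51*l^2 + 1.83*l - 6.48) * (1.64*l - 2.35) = -2.4108*l^5 - 4.5159*l^4 + 4.0246*l^3 + 13.5997*l^2 - 14.9277*l + 15.228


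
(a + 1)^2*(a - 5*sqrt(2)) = a^3 - 5*sqrt(2)*a^2 + 2*a^2 - 10*sqrt(2)*a + a - 5*sqrt(2)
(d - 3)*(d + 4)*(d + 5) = d^3 + 6*d^2 - 7*d - 60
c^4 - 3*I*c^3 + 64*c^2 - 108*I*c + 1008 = (c - 7*I)*(c - 6*I)*(c + 4*I)*(c + 6*I)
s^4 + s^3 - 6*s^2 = s^2*(s - 2)*(s + 3)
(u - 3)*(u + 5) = u^2 + 2*u - 15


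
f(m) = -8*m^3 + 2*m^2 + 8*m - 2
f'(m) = -24*m^2 + 4*m + 8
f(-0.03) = -2.24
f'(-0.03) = 7.86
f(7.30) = -2949.16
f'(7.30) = -1241.76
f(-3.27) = 272.95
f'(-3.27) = -261.71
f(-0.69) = -3.94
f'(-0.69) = -6.19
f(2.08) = -48.70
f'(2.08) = -87.51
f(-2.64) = 138.02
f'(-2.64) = -169.83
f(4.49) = -649.91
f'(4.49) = -457.88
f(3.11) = -198.42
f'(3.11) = -211.69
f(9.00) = -5600.00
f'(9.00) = -1900.00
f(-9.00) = 5920.00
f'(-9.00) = -1972.00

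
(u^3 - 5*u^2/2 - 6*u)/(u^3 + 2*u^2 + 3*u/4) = 2*(u - 4)/(2*u + 1)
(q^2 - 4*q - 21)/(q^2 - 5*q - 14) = (q + 3)/(q + 2)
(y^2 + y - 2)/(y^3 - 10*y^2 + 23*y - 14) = (y + 2)/(y^2 - 9*y + 14)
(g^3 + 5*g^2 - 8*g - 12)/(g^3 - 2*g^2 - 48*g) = (g^2 - g - 2)/(g*(g - 8))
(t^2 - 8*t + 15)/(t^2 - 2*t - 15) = (t - 3)/(t + 3)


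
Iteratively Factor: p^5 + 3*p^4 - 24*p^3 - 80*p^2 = (p + 4)*(p^4 - p^3 - 20*p^2) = p*(p + 4)*(p^3 - p^2 - 20*p) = p^2*(p + 4)*(p^2 - p - 20) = p^2*(p + 4)^2*(p - 5)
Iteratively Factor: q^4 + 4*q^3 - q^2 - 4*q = (q + 4)*(q^3 - q) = (q + 1)*(q + 4)*(q^2 - q) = q*(q + 1)*(q + 4)*(q - 1)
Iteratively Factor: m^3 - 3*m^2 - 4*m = (m)*(m^2 - 3*m - 4) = m*(m + 1)*(m - 4)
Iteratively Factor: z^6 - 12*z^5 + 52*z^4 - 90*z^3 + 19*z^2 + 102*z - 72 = (z + 1)*(z^5 - 13*z^4 + 65*z^3 - 155*z^2 + 174*z - 72) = (z - 1)*(z + 1)*(z^4 - 12*z^3 + 53*z^2 - 102*z + 72) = (z - 3)*(z - 1)*(z + 1)*(z^3 - 9*z^2 + 26*z - 24) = (z - 3)*(z - 2)*(z - 1)*(z + 1)*(z^2 - 7*z + 12) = (z - 4)*(z - 3)*(z - 2)*(z - 1)*(z + 1)*(z - 3)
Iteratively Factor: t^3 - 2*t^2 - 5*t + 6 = (t + 2)*(t^2 - 4*t + 3) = (t - 1)*(t + 2)*(t - 3)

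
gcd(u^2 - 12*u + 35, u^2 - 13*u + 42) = u - 7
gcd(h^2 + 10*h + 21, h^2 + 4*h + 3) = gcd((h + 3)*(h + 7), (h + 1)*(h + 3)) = h + 3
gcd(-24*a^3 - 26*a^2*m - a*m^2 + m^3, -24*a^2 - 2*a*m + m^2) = 24*a^2 + 2*a*m - m^2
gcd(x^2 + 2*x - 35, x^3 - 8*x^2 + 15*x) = x - 5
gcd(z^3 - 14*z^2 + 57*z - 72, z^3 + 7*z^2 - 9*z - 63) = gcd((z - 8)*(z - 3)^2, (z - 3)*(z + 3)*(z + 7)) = z - 3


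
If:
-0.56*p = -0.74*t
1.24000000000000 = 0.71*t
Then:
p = 2.31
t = 1.75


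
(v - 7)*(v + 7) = v^2 - 49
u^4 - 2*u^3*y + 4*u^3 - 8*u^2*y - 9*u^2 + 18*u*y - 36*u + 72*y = (u - 3)*(u + 3)*(u + 4)*(u - 2*y)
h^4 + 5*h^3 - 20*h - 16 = (h - 2)*(h + 1)*(h + 2)*(h + 4)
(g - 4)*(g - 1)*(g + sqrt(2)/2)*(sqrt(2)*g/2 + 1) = sqrt(2)*g^4/2 - 5*sqrt(2)*g^3/2 + 3*g^3/2 - 15*g^2/2 + 5*sqrt(2)*g^2/2 - 5*sqrt(2)*g/2 + 6*g + 2*sqrt(2)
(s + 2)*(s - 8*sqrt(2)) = s^2 - 8*sqrt(2)*s + 2*s - 16*sqrt(2)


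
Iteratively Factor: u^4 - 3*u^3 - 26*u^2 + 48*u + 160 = (u + 2)*(u^3 - 5*u^2 - 16*u + 80) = (u - 5)*(u + 2)*(u^2 - 16) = (u - 5)*(u - 4)*(u + 2)*(u + 4)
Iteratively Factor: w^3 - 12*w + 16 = (w - 2)*(w^2 + 2*w - 8) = (w - 2)^2*(w + 4)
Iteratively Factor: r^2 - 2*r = (r)*(r - 2)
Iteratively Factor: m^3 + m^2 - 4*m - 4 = (m + 2)*(m^2 - m - 2) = (m + 1)*(m + 2)*(m - 2)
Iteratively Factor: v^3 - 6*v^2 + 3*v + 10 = (v - 5)*(v^2 - v - 2) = (v - 5)*(v - 2)*(v + 1)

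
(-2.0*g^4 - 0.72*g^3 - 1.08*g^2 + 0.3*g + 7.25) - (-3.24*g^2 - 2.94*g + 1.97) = -2.0*g^4 - 0.72*g^3 + 2.16*g^2 + 3.24*g + 5.28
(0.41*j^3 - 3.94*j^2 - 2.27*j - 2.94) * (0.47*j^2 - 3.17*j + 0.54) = 0.1927*j^5 - 3.1515*j^4 + 11.6443*j^3 + 3.6865*j^2 + 8.094*j - 1.5876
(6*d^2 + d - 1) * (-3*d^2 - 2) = -18*d^4 - 3*d^3 - 9*d^2 - 2*d + 2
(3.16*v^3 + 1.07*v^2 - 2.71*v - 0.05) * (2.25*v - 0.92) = 7.11*v^4 - 0.4997*v^3 - 7.0819*v^2 + 2.3807*v + 0.046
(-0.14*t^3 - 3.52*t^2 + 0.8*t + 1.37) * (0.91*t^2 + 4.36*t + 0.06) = -0.1274*t^5 - 3.8136*t^4 - 14.6276*t^3 + 4.5235*t^2 + 6.0212*t + 0.0822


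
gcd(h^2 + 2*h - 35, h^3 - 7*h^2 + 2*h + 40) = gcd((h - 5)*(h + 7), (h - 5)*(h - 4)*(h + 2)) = h - 5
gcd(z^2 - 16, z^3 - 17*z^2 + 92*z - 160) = z - 4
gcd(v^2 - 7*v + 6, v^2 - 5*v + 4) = v - 1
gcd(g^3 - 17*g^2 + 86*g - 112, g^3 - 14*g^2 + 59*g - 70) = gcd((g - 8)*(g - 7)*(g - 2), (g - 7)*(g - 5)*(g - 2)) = g^2 - 9*g + 14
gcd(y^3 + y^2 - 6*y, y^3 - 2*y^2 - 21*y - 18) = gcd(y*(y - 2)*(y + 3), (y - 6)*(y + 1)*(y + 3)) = y + 3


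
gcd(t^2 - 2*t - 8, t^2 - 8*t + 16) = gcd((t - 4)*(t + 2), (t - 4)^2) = t - 4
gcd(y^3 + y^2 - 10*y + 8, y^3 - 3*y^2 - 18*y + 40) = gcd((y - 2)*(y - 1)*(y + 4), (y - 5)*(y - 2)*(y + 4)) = y^2 + 2*y - 8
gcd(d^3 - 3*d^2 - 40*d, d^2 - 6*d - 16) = d - 8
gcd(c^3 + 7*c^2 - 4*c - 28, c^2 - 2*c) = c - 2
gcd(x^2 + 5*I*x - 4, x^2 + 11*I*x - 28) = x + 4*I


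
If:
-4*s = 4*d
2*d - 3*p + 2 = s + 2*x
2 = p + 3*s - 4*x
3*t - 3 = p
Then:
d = -7*x/3 - 2/3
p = -3*x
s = 7*x/3 + 2/3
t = 1 - x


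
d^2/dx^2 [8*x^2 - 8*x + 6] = 16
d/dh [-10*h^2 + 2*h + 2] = 2 - 20*h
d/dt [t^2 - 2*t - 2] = 2*t - 2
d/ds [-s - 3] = -1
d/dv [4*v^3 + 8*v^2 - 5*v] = 12*v^2 + 16*v - 5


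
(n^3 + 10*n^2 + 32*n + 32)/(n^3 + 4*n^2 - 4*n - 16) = (n + 4)/(n - 2)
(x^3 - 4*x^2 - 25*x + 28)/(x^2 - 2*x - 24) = (x^2 - 8*x + 7)/(x - 6)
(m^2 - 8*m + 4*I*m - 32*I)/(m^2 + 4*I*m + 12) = (m^2 + 4*m*(-2 + I) - 32*I)/(m^2 + 4*I*m + 12)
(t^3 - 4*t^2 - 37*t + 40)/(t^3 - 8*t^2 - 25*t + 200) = (t - 1)/(t - 5)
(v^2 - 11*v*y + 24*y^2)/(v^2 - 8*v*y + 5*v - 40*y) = (v - 3*y)/(v + 5)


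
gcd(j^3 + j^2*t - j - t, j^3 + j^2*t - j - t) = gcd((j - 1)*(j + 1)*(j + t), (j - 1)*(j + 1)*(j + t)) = j^3 + j^2*t - j - t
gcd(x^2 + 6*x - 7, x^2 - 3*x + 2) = x - 1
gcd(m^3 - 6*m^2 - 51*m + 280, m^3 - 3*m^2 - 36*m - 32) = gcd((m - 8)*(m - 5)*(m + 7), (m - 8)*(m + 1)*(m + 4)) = m - 8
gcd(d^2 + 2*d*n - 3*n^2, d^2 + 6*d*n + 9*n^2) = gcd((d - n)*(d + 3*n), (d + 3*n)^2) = d + 3*n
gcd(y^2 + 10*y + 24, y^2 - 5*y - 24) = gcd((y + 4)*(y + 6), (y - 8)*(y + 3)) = 1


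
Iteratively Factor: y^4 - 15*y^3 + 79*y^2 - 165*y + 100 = (y - 5)*(y^3 - 10*y^2 + 29*y - 20) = (y - 5)*(y - 1)*(y^2 - 9*y + 20) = (y - 5)*(y - 4)*(y - 1)*(y - 5)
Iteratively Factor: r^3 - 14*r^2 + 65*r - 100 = (r - 4)*(r^2 - 10*r + 25) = (r - 5)*(r - 4)*(r - 5)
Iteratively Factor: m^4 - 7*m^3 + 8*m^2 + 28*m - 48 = (m - 4)*(m^3 - 3*m^2 - 4*m + 12) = (m - 4)*(m + 2)*(m^2 - 5*m + 6) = (m - 4)*(m - 3)*(m + 2)*(m - 2)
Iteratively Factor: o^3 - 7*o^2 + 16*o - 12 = (o - 2)*(o^2 - 5*o + 6) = (o - 3)*(o - 2)*(o - 2)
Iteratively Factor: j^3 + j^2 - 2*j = (j - 1)*(j^2 + 2*j) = (j - 1)*(j + 2)*(j)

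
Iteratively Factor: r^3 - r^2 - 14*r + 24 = (r + 4)*(r^2 - 5*r + 6) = (r - 3)*(r + 4)*(r - 2)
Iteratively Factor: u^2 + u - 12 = (u + 4)*(u - 3)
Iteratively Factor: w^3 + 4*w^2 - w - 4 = (w - 1)*(w^2 + 5*w + 4) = (w - 1)*(w + 4)*(w + 1)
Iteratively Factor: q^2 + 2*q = (q)*(q + 2)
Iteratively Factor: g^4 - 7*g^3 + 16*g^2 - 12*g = (g - 3)*(g^3 - 4*g^2 + 4*g) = (g - 3)*(g - 2)*(g^2 - 2*g) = (g - 3)*(g - 2)^2*(g)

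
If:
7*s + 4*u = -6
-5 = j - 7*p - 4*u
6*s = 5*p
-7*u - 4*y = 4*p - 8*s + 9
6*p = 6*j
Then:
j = 66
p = 66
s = 55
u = -391/4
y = 3405/16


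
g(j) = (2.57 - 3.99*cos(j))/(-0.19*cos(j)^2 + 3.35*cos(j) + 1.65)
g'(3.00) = 0.69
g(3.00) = -3.52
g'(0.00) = 0.00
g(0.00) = -0.30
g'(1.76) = 14.74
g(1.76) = 3.28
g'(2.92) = 1.15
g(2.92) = -3.59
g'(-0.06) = -0.04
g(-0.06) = -0.29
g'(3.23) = -0.42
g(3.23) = -3.49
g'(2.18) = 121.13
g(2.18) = -14.75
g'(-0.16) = -0.10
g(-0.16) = -0.29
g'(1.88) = 39.45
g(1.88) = 6.17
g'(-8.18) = -47.48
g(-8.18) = 6.90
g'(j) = (2.57 - 3.99*cos(j))*(-0.38*sin(j)*cos(j) + 3.35*sin(j))/(-0.19*cos(j)^2 + 3.35*cos(j) + 1.65)^2 + 3.99*sin(j)/(-0.19*cos(j)^2 + 3.35*cos(j) + 1.65) = (0.7581*cos(j)^2 - 0.976599999999999*cos(j) + 15.193)*sin(j)/(0.0361*cos(j)^4 - 1.273*cos(j)^3 + 10.5955*cos(j)^2 + 11.055*cos(j) + 2.7225)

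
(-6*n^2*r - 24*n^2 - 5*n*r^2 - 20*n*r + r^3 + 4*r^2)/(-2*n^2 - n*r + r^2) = (-6*n*r - 24*n + r^2 + 4*r)/(-2*n + r)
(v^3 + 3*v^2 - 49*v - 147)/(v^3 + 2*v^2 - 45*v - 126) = (v + 7)/(v + 6)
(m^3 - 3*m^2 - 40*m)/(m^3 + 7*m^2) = (m^2 - 3*m - 40)/(m*(m + 7))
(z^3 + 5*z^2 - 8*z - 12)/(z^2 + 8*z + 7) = (z^2 + 4*z - 12)/(z + 7)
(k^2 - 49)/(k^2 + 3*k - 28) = (k - 7)/(k - 4)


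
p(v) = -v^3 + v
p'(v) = 1 - 3*v^2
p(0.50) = 0.38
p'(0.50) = 0.25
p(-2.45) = 12.26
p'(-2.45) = -17.01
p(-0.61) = -0.38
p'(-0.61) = -0.12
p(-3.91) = 55.87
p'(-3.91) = -44.86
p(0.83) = 0.26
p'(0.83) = -1.07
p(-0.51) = -0.38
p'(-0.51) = 0.22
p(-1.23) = 0.63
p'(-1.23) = -3.54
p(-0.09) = -0.09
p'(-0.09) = 0.98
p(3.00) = -24.00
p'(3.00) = -26.00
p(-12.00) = 1716.00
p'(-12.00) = -431.00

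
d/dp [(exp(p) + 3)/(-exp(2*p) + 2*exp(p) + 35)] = (-2*(1 - exp(p))*(exp(p) + 3) - exp(2*p) + 2*exp(p) + 35)*exp(p)/(-exp(2*p) + 2*exp(p) + 35)^2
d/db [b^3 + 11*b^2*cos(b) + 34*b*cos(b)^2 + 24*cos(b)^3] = -11*b^2*sin(b) + 3*b^2 - 34*b*sin(2*b) + 22*b*cos(b) - 72*sin(b)*cos(b)^2 + 34*cos(b)^2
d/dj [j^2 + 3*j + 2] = 2*j + 3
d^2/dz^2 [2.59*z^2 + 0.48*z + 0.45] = 5.18000000000000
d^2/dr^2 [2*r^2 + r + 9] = 4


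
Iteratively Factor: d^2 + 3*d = (d + 3)*(d)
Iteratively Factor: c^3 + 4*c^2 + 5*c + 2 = (c + 2)*(c^2 + 2*c + 1) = (c + 1)*(c + 2)*(c + 1)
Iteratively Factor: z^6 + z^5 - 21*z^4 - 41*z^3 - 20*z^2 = (z + 4)*(z^5 - 3*z^4 - 9*z^3 - 5*z^2) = (z + 1)*(z + 4)*(z^4 - 4*z^3 - 5*z^2) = (z + 1)^2*(z + 4)*(z^3 - 5*z^2) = z*(z + 1)^2*(z + 4)*(z^2 - 5*z) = z*(z - 5)*(z + 1)^2*(z + 4)*(z)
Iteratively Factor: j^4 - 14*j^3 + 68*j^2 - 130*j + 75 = (j - 5)*(j^3 - 9*j^2 + 23*j - 15) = (j - 5)^2*(j^2 - 4*j + 3) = (j - 5)^2*(j - 3)*(j - 1)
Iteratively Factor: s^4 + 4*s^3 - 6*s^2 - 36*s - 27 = (s + 3)*(s^3 + s^2 - 9*s - 9) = (s + 3)^2*(s^2 - 2*s - 3) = (s - 3)*(s + 3)^2*(s + 1)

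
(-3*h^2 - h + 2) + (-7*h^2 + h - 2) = -10*h^2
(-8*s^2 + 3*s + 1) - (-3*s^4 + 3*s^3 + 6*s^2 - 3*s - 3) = 3*s^4 - 3*s^3 - 14*s^2 + 6*s + 4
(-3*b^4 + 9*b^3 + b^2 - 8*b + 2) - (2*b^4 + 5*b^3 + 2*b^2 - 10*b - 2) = -5*b^4 + 4*b^3 - b^2 + 2*b + 4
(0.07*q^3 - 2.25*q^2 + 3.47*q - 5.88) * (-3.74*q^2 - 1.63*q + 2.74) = -0.2618*q^5 + 8.3009*q^4 - 9.1185*q^3 + 10.1701*q^2 + 19.0922*q - 16.1112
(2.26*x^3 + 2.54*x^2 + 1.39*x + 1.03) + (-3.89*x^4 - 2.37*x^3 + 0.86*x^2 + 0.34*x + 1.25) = -3.89*x^4 - 0.11*x^3 + 3.4*x^2 + 1.73*x + 2.28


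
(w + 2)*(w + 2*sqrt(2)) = w^2 + 2*w + 2*sqrt(2)*w + 4*sqrt(2)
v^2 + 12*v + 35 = (v + 5)*(v + 7)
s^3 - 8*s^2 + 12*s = s*(s - 6)*(s - 2)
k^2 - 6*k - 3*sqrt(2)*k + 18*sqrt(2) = (k - 6)*(k - 3*sqrt(2))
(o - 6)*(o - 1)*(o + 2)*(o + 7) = o^4 + 2*o^3 - 43*o^2 - 44*o + 84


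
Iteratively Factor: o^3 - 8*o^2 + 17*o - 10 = (o - 5)*(o^2 - 3*o + 2) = (o - 5)*(o - 1)*(o - 2)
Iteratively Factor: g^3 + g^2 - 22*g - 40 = (g + 2)*(g^2 - g - 20) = (g - 5)*(g + 2)*(g + 4)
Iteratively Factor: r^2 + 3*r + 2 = (r + 2)*(r + 1)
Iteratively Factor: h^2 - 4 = (h - 2)*(h + 2)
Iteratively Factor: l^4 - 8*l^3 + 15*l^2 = (l)*(l^3 - 8*l^2 + 15*l) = l^2*(l^2 - 8*l + 15) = l^2*(l - 5)*(l - 3)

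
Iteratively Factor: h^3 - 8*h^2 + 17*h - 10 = (h - 2)*(h^2 - 6*h + 5) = (h - 5)*(h - 2)*(h - 1)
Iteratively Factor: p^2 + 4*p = (p + 4)*(p)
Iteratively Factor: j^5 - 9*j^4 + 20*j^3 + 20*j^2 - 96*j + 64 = (j - 1)*(j^4 - 8*j^3 + 12*j^2 + 32*j - 64) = (j - 1)*(j + 2)*(j^3 - 10*j^2 + 32*j - 32) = (j - 4)*(j - 1)*(j + 2)*(j^2 - 6*j + 8) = (j - 4)*(j - 2)*(j - 1)*(j + 2)*(j - 4)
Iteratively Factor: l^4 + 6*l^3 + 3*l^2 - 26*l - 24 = (l + 4)*(l^3 + 2*l^2 - 5*l - 6) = (l - 2)*(l + 4)*(l^2 + 4*l + 3) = (l - 2)*(l + 3)*(l + 4)*(l + 1)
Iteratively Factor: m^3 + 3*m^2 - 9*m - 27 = (m + 3)*(m^2 - 9) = (m - 3)*(m + 3)*(m + 3)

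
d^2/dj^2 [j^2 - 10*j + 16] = 2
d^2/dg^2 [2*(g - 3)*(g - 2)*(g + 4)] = 12*g - 4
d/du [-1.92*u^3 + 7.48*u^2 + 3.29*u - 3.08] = -5.76*u^2 + 14.96*u + 3.29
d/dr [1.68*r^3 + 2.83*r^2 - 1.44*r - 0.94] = 5.04*r^2 + 5.66*r - 1.44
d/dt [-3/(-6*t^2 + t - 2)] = 3*(1 - 12*t)/(6*t^2 - t + 2)^2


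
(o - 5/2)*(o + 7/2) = o^2 + o - 35/4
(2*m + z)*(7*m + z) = 14*m^2 + 9*m*z + z^2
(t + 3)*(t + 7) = t^2 + 10*t + 21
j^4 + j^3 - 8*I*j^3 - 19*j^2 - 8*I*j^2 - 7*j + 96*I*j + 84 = (j - 3)*(j + 4)*(j - 7*I)*(j - I)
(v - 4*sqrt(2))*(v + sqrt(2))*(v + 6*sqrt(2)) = v^3 + 3*sqrt(2)*v^2 - 44*v - 48*sqrt(2)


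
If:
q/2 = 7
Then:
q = 14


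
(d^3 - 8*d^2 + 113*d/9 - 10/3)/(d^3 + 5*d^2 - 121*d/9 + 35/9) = (d - 6)/(d + 7)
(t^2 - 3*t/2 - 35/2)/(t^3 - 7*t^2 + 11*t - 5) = (t + 7/2)/(t^2 - 2*t + 1)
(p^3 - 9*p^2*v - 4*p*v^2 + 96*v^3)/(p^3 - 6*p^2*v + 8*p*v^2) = (p^2 - 5*p*v - 24*v^2)/(p*(p - 2*v))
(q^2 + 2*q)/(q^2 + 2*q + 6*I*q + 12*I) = q/(q + 6*I)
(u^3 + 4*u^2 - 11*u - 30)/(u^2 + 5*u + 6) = (u^2 + 2*u - 15)/(u + 3)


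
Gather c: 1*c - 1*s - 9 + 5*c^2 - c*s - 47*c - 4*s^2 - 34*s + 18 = 5*c^2 + c*(-s - 46) - 4*s^2 - 35*s + 9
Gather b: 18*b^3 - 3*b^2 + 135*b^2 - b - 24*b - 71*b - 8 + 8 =18*b^3 + 132*b^2 - 96*b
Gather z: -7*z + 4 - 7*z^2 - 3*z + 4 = -7*z^2 - 10*z + 8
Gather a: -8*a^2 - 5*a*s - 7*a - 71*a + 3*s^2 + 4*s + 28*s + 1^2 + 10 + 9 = -8*a^2 + a*(-5*s - 78) + 3*s^2 + 32*s + 20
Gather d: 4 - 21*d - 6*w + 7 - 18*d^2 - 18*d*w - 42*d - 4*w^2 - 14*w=-18*d^2 + d*(-18*w - 63) - 4*w^2 - 20*w + 11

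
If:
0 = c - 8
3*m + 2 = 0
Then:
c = 8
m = -2/3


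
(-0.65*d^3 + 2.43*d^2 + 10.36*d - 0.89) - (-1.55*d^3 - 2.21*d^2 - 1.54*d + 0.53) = 0.9*d^3 + 4.64*d^2 + 11.9*d - 1.42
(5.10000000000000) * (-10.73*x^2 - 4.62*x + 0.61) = -54.723*x^2 - 23.562*x + 3.111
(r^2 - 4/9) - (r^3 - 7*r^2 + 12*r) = -r^3 + 8*r^2 - 12*r - 4/9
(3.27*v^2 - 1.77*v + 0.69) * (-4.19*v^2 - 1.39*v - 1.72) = -13.7013*v^4 + 2.871*v^3 - 6.0552*v^2 + 2.0853*v - 1.1868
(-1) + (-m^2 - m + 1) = -m^2 - m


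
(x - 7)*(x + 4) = x^2 - 3*x - 28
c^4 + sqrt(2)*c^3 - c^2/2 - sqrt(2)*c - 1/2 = (c - 1)*(c + 1)*(c + sqrt(2)/2)^2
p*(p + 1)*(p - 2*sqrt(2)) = p^3 - 2*sqrt(2)*p^2 + p^2 - 2*sqrt(2)*p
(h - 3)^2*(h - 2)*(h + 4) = h^4 - 4*h^3 - 11*h^2 + 66*h - 72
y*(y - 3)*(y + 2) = y^3 - y^2 - 6*y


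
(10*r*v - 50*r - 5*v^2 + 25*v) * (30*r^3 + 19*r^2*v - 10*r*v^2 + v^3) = 300*r^4*v - 1500*r^4 + 40*r^3*v^2 - 200*r^3*v - 195*r^2*v^3 + 975*r^2*v^2 + 60*r*v^4 - 300*r*v^3 - 5*v^5 + 25*v^4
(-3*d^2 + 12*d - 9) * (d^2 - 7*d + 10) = -3*d^4 + 33*d^3 - 123*d^2 + 183*d - 90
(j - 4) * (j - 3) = j^2 - 7*j + 12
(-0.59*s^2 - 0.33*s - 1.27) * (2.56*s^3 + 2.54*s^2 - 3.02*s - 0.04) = -1.5104*s^5 - 2.3434*s^4 - 2.3076*s^3 - 2.2056*s^2 + 3.8486*s + 0.0508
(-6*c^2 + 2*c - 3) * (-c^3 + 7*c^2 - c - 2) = 6*c^5 - 44*c^4 + 23*c^3 - 11*c^2 - c + 6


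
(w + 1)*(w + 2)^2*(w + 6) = w^4 + 11*w^3 + 38*w^2 + 52*w + 24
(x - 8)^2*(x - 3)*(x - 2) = x^4 - 21*x^3 + 150*x^2 - 416*x + 384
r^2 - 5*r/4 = r*(r - 5/4)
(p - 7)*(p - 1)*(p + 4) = p^3 - 4*p^2 - 25*p + 28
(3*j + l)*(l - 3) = 3*j*l - 9*j + l^2 - 3*l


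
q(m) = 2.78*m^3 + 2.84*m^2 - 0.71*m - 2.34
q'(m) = 8.34*m^2 + 5.68*m - 0.71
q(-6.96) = -797.11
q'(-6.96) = 363.76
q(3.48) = 146.74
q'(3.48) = 120.06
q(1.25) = 6.64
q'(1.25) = 19.42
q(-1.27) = -2.55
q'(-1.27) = 5.53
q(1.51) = 12.63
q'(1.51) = 26.88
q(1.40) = 9.86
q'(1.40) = 23.59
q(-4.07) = -139.83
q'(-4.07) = 114.32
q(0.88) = 1.13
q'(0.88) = 10.75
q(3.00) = 96.15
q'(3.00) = 91.39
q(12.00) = 5201.94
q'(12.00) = 1268.41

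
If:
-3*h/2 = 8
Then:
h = -16/3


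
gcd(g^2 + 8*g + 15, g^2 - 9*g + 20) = 1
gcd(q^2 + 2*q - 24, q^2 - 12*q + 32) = q - 4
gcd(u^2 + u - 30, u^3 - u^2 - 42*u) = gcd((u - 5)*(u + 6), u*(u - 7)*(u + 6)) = u + 6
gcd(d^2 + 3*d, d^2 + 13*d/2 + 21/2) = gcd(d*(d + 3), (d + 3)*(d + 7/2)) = d + 3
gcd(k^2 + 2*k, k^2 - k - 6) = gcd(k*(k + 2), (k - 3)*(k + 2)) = k + 2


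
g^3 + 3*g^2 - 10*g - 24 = (g - 3)*(g + 2)*(g + 4)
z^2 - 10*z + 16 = (z - 8)*(z - 2)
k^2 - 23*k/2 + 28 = (k - 8)*(k - 7/2)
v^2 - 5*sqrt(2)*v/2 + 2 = (v - 2*sqrt(2))*(v - sqrt(2)/2)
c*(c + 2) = c^2 + 2*c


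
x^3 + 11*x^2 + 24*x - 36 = (x - 1)*(x + 6)^2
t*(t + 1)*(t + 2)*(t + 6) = t^4 + 9*t^3 + 20*t^2 + 12*t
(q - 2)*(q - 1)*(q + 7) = q^3 + 4*q^2 - 19*q + 14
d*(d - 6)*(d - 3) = d^3 - 9*d^2 + 18*d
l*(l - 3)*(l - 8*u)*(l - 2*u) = l^4 - 10*l^3*u - 3*l^3 + 16*l^2*u^2 + 30*l^2*u - 48*l*u^2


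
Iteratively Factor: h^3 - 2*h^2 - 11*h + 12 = (h - 1)*(h^2 - h - 12) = (h - 1)*(h + 3)*(h - 4)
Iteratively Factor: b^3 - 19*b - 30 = (b + 3)*(b^2 - 3*b - 10) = (b - 5)*(b + 3)*(b + 2)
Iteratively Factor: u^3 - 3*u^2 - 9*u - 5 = (u - 5)*(u^2 + 2*u + 1) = (u - 5)*(u + 1)*(u + 1)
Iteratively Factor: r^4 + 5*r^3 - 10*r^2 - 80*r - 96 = (r + 3)*(r^3 + 2*r^2 - 16*r - 32) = (r + 3)*(r + 4)*(r^2 - 2*r - 8) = (r + 2)*(r + 3)*(r + 4)*(r - 4)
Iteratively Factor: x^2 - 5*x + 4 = (x - 1)*(x - 4)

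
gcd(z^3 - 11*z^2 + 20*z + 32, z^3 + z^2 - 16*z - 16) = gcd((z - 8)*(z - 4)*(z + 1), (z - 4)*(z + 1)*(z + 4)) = z^2 - 3*z - 4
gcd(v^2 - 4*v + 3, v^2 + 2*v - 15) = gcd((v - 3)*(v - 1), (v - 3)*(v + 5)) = v - 3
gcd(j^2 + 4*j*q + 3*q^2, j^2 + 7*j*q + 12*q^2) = j + 3*q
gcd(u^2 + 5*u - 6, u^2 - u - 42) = u + 6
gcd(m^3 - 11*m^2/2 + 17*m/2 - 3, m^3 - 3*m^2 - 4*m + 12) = m^2 - 5*m + 6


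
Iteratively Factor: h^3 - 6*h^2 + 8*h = (h - 4)*(h^2 - 2*h) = (h - 4)*(h - 2)*(h)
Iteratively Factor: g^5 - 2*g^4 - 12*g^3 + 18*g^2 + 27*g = (g + 3)*(g^4 - 5*g^3 + 3*g^2 + 9*g) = (g - 3)*(g + 3)*(g^3 - 2*g^2 - 3*g) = (g - 3)*(g + 1)*(g + 3)*(g^2 - 3*g) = g*(g - 3)*(g + 1)*(g + 3)*(g - 3)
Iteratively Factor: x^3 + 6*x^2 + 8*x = (x + 2)*(x^2 + 4*x) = (x + 2)*(x + 4)*(x)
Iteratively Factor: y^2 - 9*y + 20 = (y - 5)*(y - 4)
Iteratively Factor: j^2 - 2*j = (j)*(j - 2)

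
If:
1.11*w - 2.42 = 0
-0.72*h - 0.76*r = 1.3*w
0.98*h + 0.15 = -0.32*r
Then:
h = 1.54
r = -5.19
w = 2.18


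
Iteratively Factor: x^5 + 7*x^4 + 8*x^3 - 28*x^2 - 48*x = (x + 3)*(x^4 + 4*x^3 - 4*x^2 - 16*x) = (x + 3)*(x + 4)*(x^3 - 4*x) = (x + 2)*(x + 3)*(x + 4)*(x^2 - 2*x) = (x - 2)*(x + 2)*(x + 3)*(x + 4)*(x)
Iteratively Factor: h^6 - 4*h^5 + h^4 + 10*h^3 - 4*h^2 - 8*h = (h - 2)*(h^5 - 2*h^4 - 3*h^3 + 4*h^2 + 4*h) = h*(h - 2)*(h^4 - 2*h^3 - 3*h^2 + 4*h + 4) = h*(h - 2)^2*(h^3 - 3*h - 2) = h*(h - 2)^3*(h^2 + 2*h + 1) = h*(h - 2)^3*(h + 1)*(h + 1)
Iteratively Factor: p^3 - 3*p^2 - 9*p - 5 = (p + 1)*(p^2 - 4*p - 5) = (p + 1)^2*(p - 5)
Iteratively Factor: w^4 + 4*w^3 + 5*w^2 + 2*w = (w + 1)*(w^3 + 3*w^2 + 2*w) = w*(w + 1)*(w^2 + 3*w + 2) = w*(w + 1)^2*(w + 2)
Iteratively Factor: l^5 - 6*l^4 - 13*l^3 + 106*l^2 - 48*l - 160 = (l - 4)*(l^4 - 2*l^3 - 21*l^2 + 22*l + 40) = (l - 4)*(l + 4)*(l^3 - 6*l^2 + 3*l + 10) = (l - 4)*(l - 2)*(l + 4)*(l^2 - 4*l - 5) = (l - 5)*(l - 4)*(l - 2)*(l + 4)*(l + 1)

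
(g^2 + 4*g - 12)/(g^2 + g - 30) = (g - 2)/(g - 5)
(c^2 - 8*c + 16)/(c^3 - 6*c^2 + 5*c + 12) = (c - 4)/(c^2 - 2*c - 3)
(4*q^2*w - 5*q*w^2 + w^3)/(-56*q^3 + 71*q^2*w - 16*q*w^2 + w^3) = w*(-4*q + w)/(56*q^2 - 15*q*w + w^2)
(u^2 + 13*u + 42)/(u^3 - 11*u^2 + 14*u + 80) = (u^2 + 13*u + 42)/(u^3 - 11*u^2 + 14*u + 80)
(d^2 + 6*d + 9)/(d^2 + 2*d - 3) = (d + 3)/(d - 1)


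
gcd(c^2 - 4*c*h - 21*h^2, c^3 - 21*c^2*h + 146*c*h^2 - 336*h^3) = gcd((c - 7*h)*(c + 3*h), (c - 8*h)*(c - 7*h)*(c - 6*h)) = c - 7*h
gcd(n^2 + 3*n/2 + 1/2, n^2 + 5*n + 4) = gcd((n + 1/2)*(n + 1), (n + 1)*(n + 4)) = n + 1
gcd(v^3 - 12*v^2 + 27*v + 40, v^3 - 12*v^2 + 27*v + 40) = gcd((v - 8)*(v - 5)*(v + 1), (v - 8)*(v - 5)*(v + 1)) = v^3 - 12*v^2 + 27*v + 40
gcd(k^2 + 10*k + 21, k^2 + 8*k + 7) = k + 7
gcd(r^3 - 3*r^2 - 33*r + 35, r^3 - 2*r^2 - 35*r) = r^2 - 2*r - 35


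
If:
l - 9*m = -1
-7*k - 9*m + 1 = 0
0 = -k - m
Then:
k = -1/2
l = 7/2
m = 1/2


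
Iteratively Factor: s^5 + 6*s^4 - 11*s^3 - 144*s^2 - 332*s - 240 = (s + 3)*(s^4 + 3*s^3 - 20*s^2 - 84*s - 80) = (s + 3)*(s + 4)*(s^3 - s^2 - 16*s - 20) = (s + 2)*(s + 3)*(s + 4)*(s^2 - 3*s - 10) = (s + 2)^2*(s + 3)*(s + 4)*(s - 5)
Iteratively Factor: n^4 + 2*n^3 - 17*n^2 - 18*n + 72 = (n + 3)*(n^3 - n^2 - 14*n + 24) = (n - 2)*(n + 3)*(n^2 + n - 12) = (n - 3)*(n - 2)*(n + 3)*(n + 4)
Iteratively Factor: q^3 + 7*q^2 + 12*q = (q)*(q^2 + 7*q + 12) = q*(q + 4)*(q + 3)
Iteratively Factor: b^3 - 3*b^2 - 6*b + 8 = (b + 2)*(b^2 - 5*b + 4) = (b - 4)*(b + 2)*(b - 1)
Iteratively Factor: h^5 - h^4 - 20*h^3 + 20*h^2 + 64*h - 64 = (h + 4)*(h^4 - 5*h^3 + 20*h - 16) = (h + 2)*(h + 4)*(h^3 - 7*h^2 + 14*h - 8) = (h - 4)*(h + 2)*(h + 4)*(h^2 - 3*h + 2) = (h - 4)*(h - 2)*(h + 2)*(h + 4)*(h - 1)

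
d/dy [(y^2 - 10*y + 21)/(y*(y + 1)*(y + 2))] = (-y^4 + 20*y^3 - 31*y^2 - 126*y - 42)/(y^2*(y^4 + 6*y^3 + 13*y^2 + 12*y + 4))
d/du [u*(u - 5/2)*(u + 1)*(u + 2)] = 4*u^3 + 3*u^2/2 - 11*u - 5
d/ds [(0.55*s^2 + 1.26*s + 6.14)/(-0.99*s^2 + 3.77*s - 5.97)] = (3.3209*s^2 + 5.5902*s - 30.67)/(0.9801*s^4 - 7.4646*s^3 + 26.0335*s^2 - 45.0138*s + 35.6409)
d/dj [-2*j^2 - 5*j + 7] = -4*j - 5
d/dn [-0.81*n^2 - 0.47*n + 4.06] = -1.62*n - 0.47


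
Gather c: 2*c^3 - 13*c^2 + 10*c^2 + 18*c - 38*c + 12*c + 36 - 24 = 2*c^3 - 3*c^2 - 8*c + 12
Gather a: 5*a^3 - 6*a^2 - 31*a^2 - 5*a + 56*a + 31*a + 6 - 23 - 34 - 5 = 5*a^3 - 37*a^2 + 82*a - 56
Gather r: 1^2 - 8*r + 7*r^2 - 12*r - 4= 7*r^2 - 20*r - 3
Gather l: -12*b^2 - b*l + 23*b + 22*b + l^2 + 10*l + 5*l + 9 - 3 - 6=-12*b^2 + 45*b + l^2 + l*(15 - b)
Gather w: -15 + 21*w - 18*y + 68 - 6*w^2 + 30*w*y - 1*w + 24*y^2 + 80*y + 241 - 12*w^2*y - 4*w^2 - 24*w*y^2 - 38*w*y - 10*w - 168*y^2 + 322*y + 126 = w^2*(-12*y - 10) + w*(-24*y^2 - 8*y + 10) - 144*y^2 + 384*y + 420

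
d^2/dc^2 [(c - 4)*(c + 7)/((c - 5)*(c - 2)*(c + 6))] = 2*(c^6 + 9*c^5 - 81*c^4 - 129*c^3 + 1704*c^2 + 2892*c - 20992)/(c^9 - 3*c^8 - 93*c^7 + 371*c^6 + 2616*c^5 - 14412*c^4 - 10448*c^3 + 173520*c^2 - 345600*c + 216000)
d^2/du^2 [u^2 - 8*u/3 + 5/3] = 2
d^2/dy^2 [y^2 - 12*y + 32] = 2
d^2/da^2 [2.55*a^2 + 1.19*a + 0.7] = 5.10000000000000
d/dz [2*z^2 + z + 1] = 4*z + 1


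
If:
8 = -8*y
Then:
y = -1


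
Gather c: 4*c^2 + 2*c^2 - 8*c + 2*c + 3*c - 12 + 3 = 6*c^2 - 3*c - 9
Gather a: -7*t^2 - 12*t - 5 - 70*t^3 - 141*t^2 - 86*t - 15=-70*t^3 - 148*t^2 - 98*t - 20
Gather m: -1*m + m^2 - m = m^2 - 2*m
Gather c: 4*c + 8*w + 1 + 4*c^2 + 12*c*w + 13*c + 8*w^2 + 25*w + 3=4*c^2 + c*(12*w + 17) + 8*w^2 + 33*w + 4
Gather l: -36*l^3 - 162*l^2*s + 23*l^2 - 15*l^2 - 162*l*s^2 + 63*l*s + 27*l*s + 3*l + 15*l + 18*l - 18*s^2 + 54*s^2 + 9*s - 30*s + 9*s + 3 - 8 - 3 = -36*l^3 + l^2*(8 - 162*s) + l*(-162*s^2 + 90*s + 36) + 36*s^2 - 12*s - 8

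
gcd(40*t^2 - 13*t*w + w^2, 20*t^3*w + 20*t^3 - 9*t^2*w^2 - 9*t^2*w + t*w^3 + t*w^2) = 5*t - w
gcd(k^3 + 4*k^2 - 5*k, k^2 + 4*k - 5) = k^2 + 4*k - 5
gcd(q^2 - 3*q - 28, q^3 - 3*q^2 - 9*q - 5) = 1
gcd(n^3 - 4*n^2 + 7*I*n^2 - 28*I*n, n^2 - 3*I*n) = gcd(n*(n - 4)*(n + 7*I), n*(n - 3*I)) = n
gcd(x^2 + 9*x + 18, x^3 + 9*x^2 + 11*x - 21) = x + 3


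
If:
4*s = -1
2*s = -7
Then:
No Solution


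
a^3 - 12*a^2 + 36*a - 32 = (a - 8)*(a - 2)^2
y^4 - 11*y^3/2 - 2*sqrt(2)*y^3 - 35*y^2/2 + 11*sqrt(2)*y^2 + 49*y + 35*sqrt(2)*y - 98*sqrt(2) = (y - 7)*(y - 2)*(y + 7/2)*(y - 2*sqrt(2))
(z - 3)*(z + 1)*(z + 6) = z^3 + 4*z^2 - 15*z - 18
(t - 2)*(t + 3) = t^2 + t - 6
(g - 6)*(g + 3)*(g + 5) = g^3 + 2*g^2 - 33*g - 90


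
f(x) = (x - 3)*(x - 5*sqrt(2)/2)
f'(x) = 2*x - 5*sqrt(2)/2 - 3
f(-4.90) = 66.64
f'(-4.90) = -16.34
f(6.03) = 7.56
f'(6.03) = 5.52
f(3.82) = 0.23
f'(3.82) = 1.10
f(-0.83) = 16.72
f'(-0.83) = -8.20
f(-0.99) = 18.06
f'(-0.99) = -8.52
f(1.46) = 3.20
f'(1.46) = -3.62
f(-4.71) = 63.57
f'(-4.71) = -15.96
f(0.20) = 9.34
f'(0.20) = -6.14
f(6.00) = 7.39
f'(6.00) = 5.46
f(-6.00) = 85.82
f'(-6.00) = -18.54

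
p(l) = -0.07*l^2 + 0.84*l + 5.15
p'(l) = 0.84 - 0.14*l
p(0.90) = 5.85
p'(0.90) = 0.71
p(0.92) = 5.86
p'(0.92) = 0.71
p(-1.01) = 4.23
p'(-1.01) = 0.98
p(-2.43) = 2.70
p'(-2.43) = 1.18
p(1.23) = 6.08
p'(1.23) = 0.67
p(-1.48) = 3.75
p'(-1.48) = 1.05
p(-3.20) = 1.75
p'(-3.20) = 1.29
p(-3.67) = 1.12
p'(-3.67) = 1.35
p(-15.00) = -23.20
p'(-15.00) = 2.94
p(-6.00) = -2.41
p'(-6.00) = 1.68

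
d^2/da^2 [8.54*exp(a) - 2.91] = 8.54*exp(a)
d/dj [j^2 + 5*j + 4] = 2*j + 5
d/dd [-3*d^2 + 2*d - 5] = 2 - 6*d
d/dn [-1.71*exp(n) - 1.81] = -1.71*exp(n)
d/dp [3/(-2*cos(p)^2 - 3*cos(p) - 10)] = -3*(4*cos(p) + 3)*sin(p)/(3*cos(p) + cos(2*p) + 11)^2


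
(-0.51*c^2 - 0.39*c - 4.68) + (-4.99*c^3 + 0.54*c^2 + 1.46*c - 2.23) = -4.99*c^3 + 0.03*c^2 + 1.07*c - 6.91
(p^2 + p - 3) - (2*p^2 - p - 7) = -p^2 + 2*p + 4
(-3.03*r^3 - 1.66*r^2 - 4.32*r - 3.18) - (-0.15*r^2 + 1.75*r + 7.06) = -3.03*r^3 - 1.51*r^2 - 6.07*r - 10.24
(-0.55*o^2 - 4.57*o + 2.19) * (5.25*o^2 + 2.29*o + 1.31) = -2.8875*o^4 - 25.252*o^3 + 0.3117*o^2 - 0.9716*o + 2.8689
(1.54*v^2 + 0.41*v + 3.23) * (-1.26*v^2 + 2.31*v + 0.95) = -1.9404*v^4 + 3.0408*v^3 - 1.6597*v^2 + 7.8508*v + 3.0685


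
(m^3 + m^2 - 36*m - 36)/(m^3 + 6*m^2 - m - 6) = (m - 6)/(m - 1)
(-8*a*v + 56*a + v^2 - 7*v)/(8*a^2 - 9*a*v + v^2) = (v - 7)/(-a + v)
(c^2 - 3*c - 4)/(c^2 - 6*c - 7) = (c - 4)/(c - 7)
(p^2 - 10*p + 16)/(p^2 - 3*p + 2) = (p - 8)/(p - 1)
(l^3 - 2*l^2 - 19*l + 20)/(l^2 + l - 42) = (l^3 - 2*l^2 - 19*l + 20)/(l^2 + l - 42)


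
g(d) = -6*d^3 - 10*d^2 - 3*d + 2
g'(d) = -18*d^2 - 20*d - 3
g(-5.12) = 560.52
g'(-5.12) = -372.46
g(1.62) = -54.61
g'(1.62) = -82.64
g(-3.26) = 113.38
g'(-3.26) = -129.10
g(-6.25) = 1094.97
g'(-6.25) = -581.12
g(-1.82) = 10.51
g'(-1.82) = -26.22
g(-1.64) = 6.49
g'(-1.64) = -18.61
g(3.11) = -284.53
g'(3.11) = -239.30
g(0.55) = -3.67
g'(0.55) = -19.44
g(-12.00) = 8966.00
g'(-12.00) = -2355.00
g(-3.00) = 83.00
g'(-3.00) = -105.00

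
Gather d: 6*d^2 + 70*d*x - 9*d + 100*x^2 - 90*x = 6*d^2 + d*(70*x - 9) + 100*x^2 - 90*x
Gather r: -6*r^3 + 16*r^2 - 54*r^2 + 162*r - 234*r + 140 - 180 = -6*r^3 - 38*r^2 - 72*r - 40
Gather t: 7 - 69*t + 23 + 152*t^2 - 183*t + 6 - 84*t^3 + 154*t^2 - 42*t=-84*t^3 + 306*t^2 - 294*t + 36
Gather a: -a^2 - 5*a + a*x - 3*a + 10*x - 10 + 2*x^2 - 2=-a^2 + a*(x - 8) + 2*x^2 + 10*x - 12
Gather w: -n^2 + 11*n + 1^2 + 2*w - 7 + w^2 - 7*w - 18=-n^2 + 11*n + w^2 - 5*w - 24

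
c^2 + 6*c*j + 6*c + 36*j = (c + 6)*(c + 6*j)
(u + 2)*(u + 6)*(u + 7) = u^3 + 15*u^2 + 68*u + 84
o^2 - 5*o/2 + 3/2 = (o - 3/2)*(o - 1)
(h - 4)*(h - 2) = h^2 - 6*h + 8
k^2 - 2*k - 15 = (k - 5)*(k + 3)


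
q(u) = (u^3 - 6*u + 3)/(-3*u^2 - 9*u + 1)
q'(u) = (6*u + 9)*(u^3 - 6*u + 3)/(-3*u^2 - 9*u + 1)^2 + (3*u^2 - 6)/(-3*u^2 - 9*u + 1) = 3*(-u^4 - 6*u^3 - 5*u^2 + 6*u + 7)/(9*u^4 + 54*u^3 + 75*u^2 - 18*u + 1)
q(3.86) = -0.48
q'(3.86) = -0.30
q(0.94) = 0.18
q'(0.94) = 0.07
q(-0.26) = 1.45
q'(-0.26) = 1.59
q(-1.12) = 1.14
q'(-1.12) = 0.05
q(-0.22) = 1.52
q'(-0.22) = 2.05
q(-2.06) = 0.97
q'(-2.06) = 0.51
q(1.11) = 0.18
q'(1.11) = -0.04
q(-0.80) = 1.16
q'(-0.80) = 0.13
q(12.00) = -3.08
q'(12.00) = -0.33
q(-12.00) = 5.12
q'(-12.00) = -0.32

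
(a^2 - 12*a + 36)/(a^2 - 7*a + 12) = (a^2 - 12*a + 36)/(a^2 - 7*a + 12)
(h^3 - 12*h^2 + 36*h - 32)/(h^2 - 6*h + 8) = (h^2 - 10*h + 16)/(h - 4)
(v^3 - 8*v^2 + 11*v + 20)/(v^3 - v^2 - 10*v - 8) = (v - 5)/(v + 2)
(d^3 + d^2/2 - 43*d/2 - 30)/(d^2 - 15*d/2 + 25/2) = (2*d^2 + 11*d + 12)/(2*d - 5)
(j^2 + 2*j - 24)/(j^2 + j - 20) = (j + 6)/(j + 5)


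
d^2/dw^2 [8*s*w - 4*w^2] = -8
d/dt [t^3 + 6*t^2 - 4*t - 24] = 3*t^2 + 12*t - 4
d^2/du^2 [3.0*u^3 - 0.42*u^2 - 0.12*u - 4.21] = 18.0*u - 0.84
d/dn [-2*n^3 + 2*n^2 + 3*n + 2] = -6*n^2 + 4*n + 3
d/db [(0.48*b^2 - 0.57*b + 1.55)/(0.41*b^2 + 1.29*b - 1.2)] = (0.8529*b^2 - 2.423*b - 1.3155)/(0.1681*b^4 + 1.0578*b^3 + 0.6801*b^2 - 3.096*b + 1.44)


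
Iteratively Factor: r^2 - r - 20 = (r + 4)*(r - 5)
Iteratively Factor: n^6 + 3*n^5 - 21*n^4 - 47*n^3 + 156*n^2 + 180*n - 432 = (n + 3)*(n^5 - 21*n^3 + 16*n^2 + 108*n - 144) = (n - 3)*(n + 3)*(n^4 + 3*n^3 - 12*n^2 - 20*n + 48) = (n - 3)*(n + 3)^2*(n^3 - 12*n + 16) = (n - 3)*(n + 3)^2*(n + 4)*(n^2 - 4*n + 4) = (n - 3)*(n - 2)*(n + 3)^2*(n + 4)*(n - 2)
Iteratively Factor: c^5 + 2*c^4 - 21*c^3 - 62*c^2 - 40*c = (c + 1)*(c^4 + c^3 - 22*c^2 - 40*c) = (c + 1)*(c + 4)*(c^3 - 3*c^2 - 10*c) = (c - 5)*(c + 1)*(c + 4)*(c^2 + 2*c) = c*(c - 5)*(c + 1)*(c + 4)*(c + 2)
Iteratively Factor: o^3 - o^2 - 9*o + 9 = (o - 1)*(o^2 - 9) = (o - 3)*(o - 1)*(o + 3)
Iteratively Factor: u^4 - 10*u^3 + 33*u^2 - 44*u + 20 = (u - 5)*(u^3 - 5*u^2 + 8*u - 4) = (u - 5)*(u - 1)*(u^2 - 4*u + 4) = (u - 5)*(u - 2)*(u - 1)*(u - 2)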